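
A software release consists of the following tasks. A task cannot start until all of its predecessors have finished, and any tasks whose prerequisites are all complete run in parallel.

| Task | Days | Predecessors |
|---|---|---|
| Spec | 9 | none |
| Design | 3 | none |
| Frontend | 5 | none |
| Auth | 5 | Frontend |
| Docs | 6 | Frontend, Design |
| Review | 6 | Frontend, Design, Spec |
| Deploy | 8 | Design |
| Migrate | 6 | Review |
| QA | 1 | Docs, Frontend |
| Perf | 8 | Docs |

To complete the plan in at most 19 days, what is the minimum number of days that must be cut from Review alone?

Current finish: 21 days; target: 19.
Review is on every critical path, so each day cut from Review cuts the finish by one (this holds down to a finish of 19).
Need 21 − 19 = 2 days off Review → Review becomes 4 days, finish becomes 19.

2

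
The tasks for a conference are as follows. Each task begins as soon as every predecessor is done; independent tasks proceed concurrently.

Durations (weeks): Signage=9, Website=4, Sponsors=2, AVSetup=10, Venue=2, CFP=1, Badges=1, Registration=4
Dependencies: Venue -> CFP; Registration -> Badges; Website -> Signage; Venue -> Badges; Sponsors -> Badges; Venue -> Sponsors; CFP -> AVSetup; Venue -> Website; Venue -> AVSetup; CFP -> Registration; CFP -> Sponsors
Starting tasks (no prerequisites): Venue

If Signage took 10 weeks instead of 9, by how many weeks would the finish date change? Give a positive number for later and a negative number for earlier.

Critical path before the change: Venue→Website→Signage = 2+4+9 = 15 giving 15 weeks.
Signage lies on that path, so at 10 weeks the path becomes 16 weeks.
That remains the longest chain; total 16 weeks.
Change in finish: 16 − 15 = +1 weeks.

1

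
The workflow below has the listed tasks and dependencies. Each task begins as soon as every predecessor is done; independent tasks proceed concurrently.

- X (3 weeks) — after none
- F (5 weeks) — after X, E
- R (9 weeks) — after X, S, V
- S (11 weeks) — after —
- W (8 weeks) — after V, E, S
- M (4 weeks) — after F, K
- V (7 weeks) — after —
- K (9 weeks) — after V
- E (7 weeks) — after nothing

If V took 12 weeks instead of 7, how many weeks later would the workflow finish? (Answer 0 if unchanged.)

As given, the longest chain is V→K→M = 7+9+4 = 20, so the finish is 20 weeks.
Since V is critical, the +5 change carries straight to that chain (now 25 weeks).
The critical path is still V→K→M; finish is now 25 weeks.
Change in finish: 25 − 20 = +5 weeks.

5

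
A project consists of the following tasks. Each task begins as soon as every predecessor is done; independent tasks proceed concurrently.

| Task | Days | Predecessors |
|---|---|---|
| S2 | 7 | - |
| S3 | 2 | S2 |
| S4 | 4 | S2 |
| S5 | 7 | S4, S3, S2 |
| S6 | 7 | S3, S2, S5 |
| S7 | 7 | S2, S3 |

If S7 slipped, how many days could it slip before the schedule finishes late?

S2→S4→S5→S6 = 7+4+7+7 = 25 sets the makespan at 25 days.
S7 finishes as early as 16 and must finish by 25.
Slack of S7 = 18 − 9 = 9 days.

9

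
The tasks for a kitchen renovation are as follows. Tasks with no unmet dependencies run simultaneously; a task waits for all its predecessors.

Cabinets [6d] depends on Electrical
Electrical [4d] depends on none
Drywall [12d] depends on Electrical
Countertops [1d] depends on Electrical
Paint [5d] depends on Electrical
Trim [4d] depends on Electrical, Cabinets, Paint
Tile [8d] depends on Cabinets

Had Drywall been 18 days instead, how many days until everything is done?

The binding path is Electrical→Cabinets→Tile = 4+6+8 = 18; finish at 18 days.
Drywall has 2 days of float (longest path through it is 16).
The binding chain switches to Electrical→Drywall = 4+18 = 22; finish 22 days.

22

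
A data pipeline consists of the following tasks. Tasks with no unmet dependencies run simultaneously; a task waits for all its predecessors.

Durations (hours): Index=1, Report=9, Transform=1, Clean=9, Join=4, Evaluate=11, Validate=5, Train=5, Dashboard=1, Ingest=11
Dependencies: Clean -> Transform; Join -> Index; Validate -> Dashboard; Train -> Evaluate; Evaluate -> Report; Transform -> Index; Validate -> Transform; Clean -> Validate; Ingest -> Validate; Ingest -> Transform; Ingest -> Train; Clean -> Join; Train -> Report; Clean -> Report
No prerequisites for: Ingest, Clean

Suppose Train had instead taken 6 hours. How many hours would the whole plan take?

37

Critical path before the change: Ingest→Train→Evaluate→Report = 11+5+11+9 = 36 giving 36 hours.
Since Train is critical, the +1 change carries straight to that chain (now 37 hours).
The critical path is still Ingest→Train→Evaluate→Report; finish is now 37 hours.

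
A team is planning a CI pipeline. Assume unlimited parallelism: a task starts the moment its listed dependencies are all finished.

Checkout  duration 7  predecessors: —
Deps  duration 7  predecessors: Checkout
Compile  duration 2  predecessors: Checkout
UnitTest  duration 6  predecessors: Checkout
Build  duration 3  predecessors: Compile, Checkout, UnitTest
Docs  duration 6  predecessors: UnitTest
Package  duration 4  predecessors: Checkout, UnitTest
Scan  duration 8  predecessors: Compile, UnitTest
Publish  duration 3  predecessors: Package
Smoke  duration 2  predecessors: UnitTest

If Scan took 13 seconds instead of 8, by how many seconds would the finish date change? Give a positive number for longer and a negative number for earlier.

Critical path before the change: Checkout→UnitTest→Scan = 7+6+8 = 21 giving 21 seconds.
Since Scan is critical, the +5 change carries straight to that chain (now 26 seconds).
That remains the longest chain; total 26 seconds.
Change in finish: 26 − 21 = +5 seconds.

5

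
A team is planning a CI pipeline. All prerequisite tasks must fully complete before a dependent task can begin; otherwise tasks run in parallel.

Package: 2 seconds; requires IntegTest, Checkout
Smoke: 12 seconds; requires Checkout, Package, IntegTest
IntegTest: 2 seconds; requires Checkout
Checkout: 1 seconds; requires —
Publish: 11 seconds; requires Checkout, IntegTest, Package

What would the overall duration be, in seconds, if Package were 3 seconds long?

18

Actual critical path: Checkout→IntegTest→Package→Smoke = 1+2+2+12 = 17 ⇒ 17 seconds.
Package is on the critical path; changing it to 3 makes that path 18 seconds.
The critical path is still Checkout→IntegTest→Package→Smoke; finish is now 18 seconds.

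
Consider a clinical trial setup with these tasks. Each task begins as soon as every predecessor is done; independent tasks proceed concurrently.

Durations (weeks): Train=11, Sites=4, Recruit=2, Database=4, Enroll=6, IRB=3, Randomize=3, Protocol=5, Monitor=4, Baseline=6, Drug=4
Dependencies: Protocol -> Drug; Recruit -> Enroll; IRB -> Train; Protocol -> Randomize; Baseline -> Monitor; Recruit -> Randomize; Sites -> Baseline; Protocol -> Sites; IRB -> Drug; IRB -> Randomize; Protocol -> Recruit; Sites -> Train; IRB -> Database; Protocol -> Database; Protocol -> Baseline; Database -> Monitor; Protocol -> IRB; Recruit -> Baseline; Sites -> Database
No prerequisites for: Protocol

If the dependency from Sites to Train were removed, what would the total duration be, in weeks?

19

With the dependency in place, Protocol→Sites→Train = 5+4+11 = 20 sets the finish at 20 weeks.
Without Sites→Train, Train's earliest start moves from 9 to 8.
The longest chain is now Protocol→IRB→Train = 5+3+11 = 19, so the clinical trial setup takes 19 weeks.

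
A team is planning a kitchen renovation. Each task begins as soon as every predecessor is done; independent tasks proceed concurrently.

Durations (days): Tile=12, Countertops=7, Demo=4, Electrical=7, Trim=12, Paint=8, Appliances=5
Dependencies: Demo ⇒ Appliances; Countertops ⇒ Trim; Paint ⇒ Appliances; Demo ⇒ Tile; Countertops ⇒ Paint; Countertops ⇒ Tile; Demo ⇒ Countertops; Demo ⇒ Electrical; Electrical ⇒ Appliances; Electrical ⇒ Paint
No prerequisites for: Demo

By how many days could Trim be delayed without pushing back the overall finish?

Critical path: Demo→Electrical→Paint→Appliances = 4+7+8+5 = 24, so the finish is 24 days.
Trim finishes as early as 23 and must finish by 24.
Float = 24 − 23 = 1.

1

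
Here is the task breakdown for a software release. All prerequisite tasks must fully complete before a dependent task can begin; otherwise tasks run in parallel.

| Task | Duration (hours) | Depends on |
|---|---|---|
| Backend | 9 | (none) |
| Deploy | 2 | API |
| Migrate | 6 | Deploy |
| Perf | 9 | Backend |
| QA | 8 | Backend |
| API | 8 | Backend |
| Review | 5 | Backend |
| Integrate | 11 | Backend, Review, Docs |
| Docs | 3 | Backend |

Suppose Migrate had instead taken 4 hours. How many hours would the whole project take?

The binding path is Backend→API→Deploy→Migrate = 9+8+2+6 = 25; finish at 25 hours.
Migrate is on the critical path; changing it to 4 makes that path 23 hours.
New critical path: Backend→Review→Integrate = 9+5+11 = 25 ⇒ 25 hours.

25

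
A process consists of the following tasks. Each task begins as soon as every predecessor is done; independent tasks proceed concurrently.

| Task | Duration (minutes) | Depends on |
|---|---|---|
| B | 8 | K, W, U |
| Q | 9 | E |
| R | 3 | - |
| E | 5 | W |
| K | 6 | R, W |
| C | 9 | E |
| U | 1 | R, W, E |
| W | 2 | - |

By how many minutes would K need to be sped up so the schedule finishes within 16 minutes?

1

Current finish: 17 minutes; target: 16.
K is on every critical path, so each minute cut from K cuts the finish by one (this holds down to a finish of 16).
Need 17 − 16 = 1 minute off K → K becomes 5 minutes, finish becomes 16.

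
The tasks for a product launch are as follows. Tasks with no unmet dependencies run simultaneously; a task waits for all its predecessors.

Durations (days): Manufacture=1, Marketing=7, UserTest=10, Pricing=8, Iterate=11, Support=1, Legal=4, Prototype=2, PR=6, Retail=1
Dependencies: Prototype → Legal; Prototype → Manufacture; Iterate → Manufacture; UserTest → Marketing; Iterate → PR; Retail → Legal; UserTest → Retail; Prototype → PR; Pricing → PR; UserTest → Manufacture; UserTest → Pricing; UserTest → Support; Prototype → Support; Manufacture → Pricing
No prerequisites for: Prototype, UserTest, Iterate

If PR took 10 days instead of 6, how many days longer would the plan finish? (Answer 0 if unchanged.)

4

As given, the longest chain is Iterate→Manufacture→Pricing→PR = 11+1+8+6 = 26, so the finish is 26 days.
Since PR is critical, the +4 change carries straight to that chain (now 30 days).
The critical path is still Iterate→Manufacture→Pricing→PR; finish is now 30 days.
Change in finish: 30 − 26 = +4 days.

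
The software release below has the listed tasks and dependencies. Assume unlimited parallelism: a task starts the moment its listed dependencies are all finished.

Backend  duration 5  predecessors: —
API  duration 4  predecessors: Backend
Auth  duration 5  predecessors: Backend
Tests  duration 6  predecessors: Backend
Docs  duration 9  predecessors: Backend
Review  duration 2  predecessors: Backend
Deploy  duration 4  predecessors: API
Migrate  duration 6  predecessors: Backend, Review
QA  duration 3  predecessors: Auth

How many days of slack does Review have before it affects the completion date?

The longest chain is Backend→Docs = 5+9 = 14; overall finish 14 days.
Longest path through Review: 13 days (earliest finish 7, latest finish 8).
Float = 14 − 13 = 1.

1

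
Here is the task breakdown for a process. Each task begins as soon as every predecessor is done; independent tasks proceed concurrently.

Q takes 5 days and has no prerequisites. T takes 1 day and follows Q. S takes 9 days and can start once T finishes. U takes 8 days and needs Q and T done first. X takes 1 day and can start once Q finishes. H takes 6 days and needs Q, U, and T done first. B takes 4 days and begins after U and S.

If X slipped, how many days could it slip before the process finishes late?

14

Critical path: Q→T→U→H = 5+1+8+6 = 20, so the finish is 20 days.
The longest chain containing X totals 6 days.
So X can slip 20 − 6 = 14 days.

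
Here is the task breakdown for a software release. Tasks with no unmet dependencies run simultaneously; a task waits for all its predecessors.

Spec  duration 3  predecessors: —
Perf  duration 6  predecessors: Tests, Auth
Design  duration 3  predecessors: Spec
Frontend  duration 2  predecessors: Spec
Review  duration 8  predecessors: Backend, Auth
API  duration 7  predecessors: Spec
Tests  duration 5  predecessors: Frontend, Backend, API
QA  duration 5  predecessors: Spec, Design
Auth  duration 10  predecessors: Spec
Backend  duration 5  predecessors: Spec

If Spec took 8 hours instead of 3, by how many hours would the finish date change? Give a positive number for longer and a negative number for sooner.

5

The binding path is Spec→API→Tests→Perf = 3+7+5+6 = 21; finish at 21 hours.
Since Spec is critical, the +5 change carries straight to that chain (now 26 hours).
No other chain overtakes it, so the finish is 26 hours.
Change in finish: 26 − 21 = +5 hours.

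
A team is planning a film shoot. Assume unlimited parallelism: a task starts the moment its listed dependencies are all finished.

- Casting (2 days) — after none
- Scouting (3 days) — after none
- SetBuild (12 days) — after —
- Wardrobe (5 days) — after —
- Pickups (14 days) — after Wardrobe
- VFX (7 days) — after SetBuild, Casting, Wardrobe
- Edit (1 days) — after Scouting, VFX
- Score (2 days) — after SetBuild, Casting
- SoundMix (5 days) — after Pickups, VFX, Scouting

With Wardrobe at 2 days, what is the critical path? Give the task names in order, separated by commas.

Actual critical path: Wardrobe→Pickups→SoundMix = 5+14+5 = 24 ⇒ 24 days.
Wardrobe lies on that path, so at 2 days the path becomes 21 days.
The binding chain switches to SetBuild→VFX→SoundMix = 12+7+5 = 24; finish 24 days.

SetBuild, VFX, SoundMix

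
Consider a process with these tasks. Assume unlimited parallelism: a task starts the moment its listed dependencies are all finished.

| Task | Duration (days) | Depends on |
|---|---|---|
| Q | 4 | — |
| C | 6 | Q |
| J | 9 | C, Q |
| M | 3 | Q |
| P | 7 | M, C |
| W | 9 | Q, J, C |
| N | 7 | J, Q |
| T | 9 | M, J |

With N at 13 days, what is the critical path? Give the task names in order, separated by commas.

As given, the longest chain is Q→C→J→W = 4+6+9+9 = 28, so the finish is 28 days.
The longest path through N is only 26 days, so N has float 2.
New critical path: Q→C→J→N = 4+6+9+13 = 32 ⇒ 32 days.

Q, C, J, N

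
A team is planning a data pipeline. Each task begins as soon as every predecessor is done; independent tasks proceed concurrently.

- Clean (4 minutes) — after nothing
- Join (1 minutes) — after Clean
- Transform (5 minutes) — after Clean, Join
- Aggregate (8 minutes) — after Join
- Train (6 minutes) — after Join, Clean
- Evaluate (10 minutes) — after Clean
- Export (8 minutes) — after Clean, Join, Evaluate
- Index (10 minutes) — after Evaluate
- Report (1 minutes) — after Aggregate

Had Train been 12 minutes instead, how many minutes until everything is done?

24

The binding path is Clean→Evaluate→Index = 4+10+10 = 24; finish at 24 minutes.
The longest path through Train is only 11 minutes, so Train has float 13.
The critical path is still Clean→Evaluate→Index; finish is now 24 minutes.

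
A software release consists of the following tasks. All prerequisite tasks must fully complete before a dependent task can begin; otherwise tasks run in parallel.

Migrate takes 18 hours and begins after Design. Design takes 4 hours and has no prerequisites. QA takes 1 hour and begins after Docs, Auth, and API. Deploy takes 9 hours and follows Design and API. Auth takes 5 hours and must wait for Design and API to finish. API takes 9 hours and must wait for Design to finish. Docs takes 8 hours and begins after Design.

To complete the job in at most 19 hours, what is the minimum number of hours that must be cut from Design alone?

Current finish: 22 hours; target: 19.
Design is on every critical path, so each hour cut from Design cuts the finish by one (this holds down to a finish of 19).
Need 22 − 19 = 3 hours off Design → Design becomes 1 hour, finish becomes 19.

3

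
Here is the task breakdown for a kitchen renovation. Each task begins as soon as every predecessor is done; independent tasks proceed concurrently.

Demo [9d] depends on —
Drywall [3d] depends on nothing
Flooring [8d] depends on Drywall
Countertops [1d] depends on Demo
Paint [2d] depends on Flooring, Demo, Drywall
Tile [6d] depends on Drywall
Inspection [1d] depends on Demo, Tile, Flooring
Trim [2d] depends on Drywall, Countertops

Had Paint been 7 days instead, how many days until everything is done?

As given, the longest chain is Drywall→Flooring→Paint = 3+8+2 = 13, so the finish is 13 days.
Since Paint is critical, the +5 change carries straight to that chain (now 18 days).
No other chain overtakes it, so the finish is 18 days.

18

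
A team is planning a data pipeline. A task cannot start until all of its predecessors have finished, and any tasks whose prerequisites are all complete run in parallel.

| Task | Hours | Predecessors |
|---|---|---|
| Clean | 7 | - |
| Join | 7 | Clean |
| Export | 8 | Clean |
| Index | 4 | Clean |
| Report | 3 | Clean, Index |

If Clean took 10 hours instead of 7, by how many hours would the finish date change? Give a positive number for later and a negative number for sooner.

Baseline: Clean→Export = 7+8 = 15 → 15 hours.
Clean lies on that path, so at 10 hours the path becomes 18 hours.
No other chain overtakes it, so the finish is 18 hours.
Change in finish: 18 − 15 = +3 hours.

3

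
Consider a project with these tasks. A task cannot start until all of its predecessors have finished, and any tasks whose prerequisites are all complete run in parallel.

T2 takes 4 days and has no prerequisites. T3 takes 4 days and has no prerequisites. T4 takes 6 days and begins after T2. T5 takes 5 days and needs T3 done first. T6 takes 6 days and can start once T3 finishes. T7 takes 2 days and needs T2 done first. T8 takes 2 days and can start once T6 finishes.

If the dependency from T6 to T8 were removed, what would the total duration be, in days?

With the dependency in place, T3→T6→T8 = 4+6+2 = 12 sets the finish at 12 days.
Without T6→T8, T8's earliest start moves from 10 to 0.
After: T2→T4 = 4+6 = 10 → 10 days.

10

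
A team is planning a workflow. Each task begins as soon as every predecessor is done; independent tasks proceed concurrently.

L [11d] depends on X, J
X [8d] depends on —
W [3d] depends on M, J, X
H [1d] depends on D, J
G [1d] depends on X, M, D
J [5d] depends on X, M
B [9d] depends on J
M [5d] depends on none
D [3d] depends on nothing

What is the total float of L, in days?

0

The longest chain is X→J→L = 8+5+11 = 24; overall finish 24 days.
Longest path through L: 24 days (earliest finish 24, latest finish 24).
So L can slip 24 − 24 = 0 days.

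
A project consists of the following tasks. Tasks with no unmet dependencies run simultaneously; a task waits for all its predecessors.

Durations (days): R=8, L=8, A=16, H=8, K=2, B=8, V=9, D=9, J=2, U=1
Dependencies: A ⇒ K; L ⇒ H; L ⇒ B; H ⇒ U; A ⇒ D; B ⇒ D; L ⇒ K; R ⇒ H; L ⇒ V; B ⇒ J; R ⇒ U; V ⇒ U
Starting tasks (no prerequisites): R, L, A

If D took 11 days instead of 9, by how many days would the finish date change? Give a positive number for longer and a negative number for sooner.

Actual critical path: L→B→D = 8+8+9 = 25 ⇒ 25 days.
D is on the critical path; changing it to 11 makes that path 27 days.
That remains the longest chain; total 27 days.
Change in finish: 27 − 25 = +2 days.

2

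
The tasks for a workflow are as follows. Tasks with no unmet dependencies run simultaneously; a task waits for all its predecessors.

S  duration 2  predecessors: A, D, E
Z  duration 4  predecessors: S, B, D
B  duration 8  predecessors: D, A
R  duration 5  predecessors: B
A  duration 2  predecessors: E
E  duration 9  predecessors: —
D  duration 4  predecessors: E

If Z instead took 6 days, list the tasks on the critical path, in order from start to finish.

E, D, B, Z

The binding path is E→D→B→R = 9+4+8+5 = 26; finish at 26 days.
The longest path through Z is only 25 days, so Z has float 1.
Now E→D→B→Z = 9+4+8+6 = 27 is longest, so the finish becomes 27 days.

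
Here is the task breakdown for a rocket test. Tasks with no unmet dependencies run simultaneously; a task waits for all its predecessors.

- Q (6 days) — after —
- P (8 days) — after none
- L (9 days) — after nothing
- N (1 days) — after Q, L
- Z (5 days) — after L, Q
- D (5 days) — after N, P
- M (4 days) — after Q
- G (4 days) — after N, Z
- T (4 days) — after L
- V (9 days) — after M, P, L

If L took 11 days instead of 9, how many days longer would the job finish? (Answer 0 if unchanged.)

Actual critical path: Q→M→V = 6+4+9 = 19 ⇒ 19 days.
The longest path through L is only 18 days, so L has float 1.
New critical path: L→Z→G = 11+5+4 = 20 ⇒ 20 days.
Change in finish: 20 − 19 = +1 days.

1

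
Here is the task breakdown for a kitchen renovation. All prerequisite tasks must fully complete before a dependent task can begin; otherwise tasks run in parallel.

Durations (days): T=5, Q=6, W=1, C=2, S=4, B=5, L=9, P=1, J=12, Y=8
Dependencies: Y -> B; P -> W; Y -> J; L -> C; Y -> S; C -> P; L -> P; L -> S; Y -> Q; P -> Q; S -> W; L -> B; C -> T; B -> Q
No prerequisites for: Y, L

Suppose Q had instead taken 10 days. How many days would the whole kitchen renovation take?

24

The binding path is L→B→Q = 9+5+6 = 20; finish at 20 days.
Q is on the critical path; changing it to 10 makes that path 24 days.
The critical path is still L→B→Q; finish is now 24 days.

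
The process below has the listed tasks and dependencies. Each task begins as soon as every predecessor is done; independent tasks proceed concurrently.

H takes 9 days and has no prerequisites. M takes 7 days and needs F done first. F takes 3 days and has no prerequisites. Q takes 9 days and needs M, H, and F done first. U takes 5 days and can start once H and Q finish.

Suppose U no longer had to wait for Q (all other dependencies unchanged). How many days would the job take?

Before: longest chain F→M→Q→U = 3+7+9+5 = 24, finish 24.
Without Q→U, U's earliest start moves from 19 to 9.
New critical path: F→M→Q = 3+7+9 = 19 ⇒ 19 days.

19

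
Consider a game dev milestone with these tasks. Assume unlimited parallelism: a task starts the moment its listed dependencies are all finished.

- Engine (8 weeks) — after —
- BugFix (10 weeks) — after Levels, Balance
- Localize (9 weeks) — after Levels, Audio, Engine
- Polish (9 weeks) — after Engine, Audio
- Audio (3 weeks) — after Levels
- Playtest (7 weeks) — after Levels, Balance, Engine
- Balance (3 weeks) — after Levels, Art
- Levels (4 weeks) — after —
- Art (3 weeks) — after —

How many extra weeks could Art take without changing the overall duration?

Critical path: Engine→Polish = 8+9 = 17, so the finish is 17 weeks.
The longest chain containing Art totals 16 weeks.
Float = 17 − 16 = 1.

1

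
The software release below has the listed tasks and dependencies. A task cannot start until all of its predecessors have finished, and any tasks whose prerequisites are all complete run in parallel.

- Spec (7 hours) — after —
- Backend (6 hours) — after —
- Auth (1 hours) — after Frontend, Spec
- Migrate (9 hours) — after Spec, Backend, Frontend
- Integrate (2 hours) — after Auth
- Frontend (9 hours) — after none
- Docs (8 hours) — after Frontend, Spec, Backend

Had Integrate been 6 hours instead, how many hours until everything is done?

As given, the longest chain is Frontend→Migrate = 9+9 = 18, so the finish is 18 hours.
Integrate has 6 hours of float (longest path through it is 12).
That remains the longest chain; total 18 hours.

18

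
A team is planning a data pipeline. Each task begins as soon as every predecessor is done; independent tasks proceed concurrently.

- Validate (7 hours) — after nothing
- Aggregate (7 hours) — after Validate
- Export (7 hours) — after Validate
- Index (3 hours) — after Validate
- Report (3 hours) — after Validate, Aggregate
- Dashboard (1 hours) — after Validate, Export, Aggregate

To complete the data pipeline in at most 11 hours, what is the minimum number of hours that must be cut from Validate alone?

Current finish: 17 hours; target: 11.
Validate is on every critical path, so each hour cut from Validate cuts the finish by one (this holds down to a finish of 11).
Need 17 − 11 = 6 hours off Validate → Validate becomes 1 hour, finish becomes 11.

6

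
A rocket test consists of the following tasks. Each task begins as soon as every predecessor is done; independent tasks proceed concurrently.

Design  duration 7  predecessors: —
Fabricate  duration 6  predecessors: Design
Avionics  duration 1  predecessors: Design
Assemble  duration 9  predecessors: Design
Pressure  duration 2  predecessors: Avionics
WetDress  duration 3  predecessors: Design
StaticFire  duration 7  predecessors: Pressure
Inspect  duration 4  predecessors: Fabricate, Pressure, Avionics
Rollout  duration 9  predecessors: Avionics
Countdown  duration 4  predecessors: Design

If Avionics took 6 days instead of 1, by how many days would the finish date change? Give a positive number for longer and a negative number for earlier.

Baseline: Design→Avionics→Pressure→StaticFire = 7+1+2+7 = 17 → 17 days.
Since Avionics is critical, the +5 change carries straight to that chain (now 22 days).
No other chain overtakes it, so the finish is 22 days.
Change in finish: 22 − 17 = +5 days.

5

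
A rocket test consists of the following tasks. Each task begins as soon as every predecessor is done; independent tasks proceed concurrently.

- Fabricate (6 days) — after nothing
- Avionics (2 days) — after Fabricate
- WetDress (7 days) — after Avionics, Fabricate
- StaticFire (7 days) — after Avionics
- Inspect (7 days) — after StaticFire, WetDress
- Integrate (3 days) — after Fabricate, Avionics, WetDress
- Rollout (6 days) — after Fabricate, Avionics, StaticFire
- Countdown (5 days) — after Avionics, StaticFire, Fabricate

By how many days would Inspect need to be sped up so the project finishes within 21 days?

Current finish: 22 days; target: 21.
Inspect is on every critical path, so each day cut from Inspect cuts the finish by one (this holds down to a finish of 21).
Need 22 − 21 = 1 day off Inspect → Inspect becomes 6 days, finish becomes 21.

1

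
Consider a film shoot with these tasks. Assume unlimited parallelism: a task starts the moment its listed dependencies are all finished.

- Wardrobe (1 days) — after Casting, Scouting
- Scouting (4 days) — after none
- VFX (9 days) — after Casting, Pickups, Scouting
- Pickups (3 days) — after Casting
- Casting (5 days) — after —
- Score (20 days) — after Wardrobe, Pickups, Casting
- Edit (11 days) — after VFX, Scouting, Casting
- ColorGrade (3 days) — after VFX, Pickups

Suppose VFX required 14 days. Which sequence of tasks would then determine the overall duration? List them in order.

Casting, Pickups, VFX, Edit

The binding path is Casting→Pickups→VFX→Edit = 5+3+9+11 = 28; finish at 28 days.
VFX lies on that path, so at 14 days the path becomes 33 days.
No other chain overtakes it, so the finish is 33 days.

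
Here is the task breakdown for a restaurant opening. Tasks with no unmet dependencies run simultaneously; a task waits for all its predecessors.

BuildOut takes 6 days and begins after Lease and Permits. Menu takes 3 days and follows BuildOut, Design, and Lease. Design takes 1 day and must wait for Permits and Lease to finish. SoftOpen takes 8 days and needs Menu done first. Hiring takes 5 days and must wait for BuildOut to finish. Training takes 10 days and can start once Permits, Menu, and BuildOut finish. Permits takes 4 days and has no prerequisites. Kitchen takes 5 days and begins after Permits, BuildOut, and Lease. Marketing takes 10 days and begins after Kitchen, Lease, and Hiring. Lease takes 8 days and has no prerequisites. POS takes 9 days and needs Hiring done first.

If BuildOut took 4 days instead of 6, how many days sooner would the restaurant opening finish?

2

The binding path is Lease→BuildOut→Kitchen→Marketing = 8+6+5+10 = 29; finish at 29 days.
BuildOut is on the critical path; changing it to 4 makes that path 27 days.
That remains the longest chain; total 27 days.
Change in finish: 27 − 29 = -2 days.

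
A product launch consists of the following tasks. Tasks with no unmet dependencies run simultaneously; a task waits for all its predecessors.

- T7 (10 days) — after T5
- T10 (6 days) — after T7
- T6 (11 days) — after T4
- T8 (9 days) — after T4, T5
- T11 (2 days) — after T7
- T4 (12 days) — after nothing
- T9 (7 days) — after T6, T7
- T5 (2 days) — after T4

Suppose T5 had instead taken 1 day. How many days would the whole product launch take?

30

Baseline: T4→T5→T7→T9 = 12+2+10+7 = 31 → 31 days.
Since T5 is critical, the -1 change carries straight to that chain (now 30 days).
That remains the longest chain; total 30 days.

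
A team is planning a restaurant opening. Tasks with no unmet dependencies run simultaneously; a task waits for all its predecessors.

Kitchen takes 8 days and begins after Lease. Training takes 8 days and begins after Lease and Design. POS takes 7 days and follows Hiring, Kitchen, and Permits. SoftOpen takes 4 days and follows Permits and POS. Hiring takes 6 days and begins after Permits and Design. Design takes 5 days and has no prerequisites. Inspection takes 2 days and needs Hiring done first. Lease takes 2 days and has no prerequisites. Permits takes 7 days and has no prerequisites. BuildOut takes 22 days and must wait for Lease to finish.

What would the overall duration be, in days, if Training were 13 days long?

24

As given, the longest chain is Lease→BuildOut = 2+22 = 24, so the finish is 24 days.
Training is off the critical path — its longest chain is 13 days, giving 11 of slack.
That remains the longest chain; total 24 days.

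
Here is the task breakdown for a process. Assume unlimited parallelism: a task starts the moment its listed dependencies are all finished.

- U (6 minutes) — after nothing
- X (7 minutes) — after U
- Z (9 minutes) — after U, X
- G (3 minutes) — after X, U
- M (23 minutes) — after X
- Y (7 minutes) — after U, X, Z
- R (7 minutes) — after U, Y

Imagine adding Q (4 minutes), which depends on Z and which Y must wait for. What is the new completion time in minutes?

Originally the plan takes 36 minutes.
With Q inserted, Y now waits for max(U, X, Z, Q).
New critical path: U→X→Z→Q→Y→R = 6+7+9+4+7+7 = 40 ⇒ 40 minutes.

40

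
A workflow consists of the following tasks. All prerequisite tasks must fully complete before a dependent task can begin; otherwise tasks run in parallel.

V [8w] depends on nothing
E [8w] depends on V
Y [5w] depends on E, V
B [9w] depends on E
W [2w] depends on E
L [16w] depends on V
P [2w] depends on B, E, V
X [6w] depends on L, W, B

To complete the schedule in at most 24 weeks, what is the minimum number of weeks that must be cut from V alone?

7

Current finish: 31 weeks; target: 24.
V is on every critical path, so each week cut from V cuts the finish by one (this holds down to a finish of 24).
Need 31 − 24 = 7 weeks off V → V becomes 1 week, finish becomes 24.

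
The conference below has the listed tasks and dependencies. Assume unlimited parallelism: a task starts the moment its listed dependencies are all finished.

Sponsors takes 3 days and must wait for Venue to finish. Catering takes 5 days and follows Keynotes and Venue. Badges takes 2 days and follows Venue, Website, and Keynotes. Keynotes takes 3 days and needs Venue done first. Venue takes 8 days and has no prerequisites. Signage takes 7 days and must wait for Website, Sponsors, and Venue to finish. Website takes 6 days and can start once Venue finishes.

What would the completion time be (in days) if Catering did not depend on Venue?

With the dependency in place, Venue→Website→Signage = 8+6+7 = 21 sets the finish at 21 days.
Dropping Venue→Catering doesn't change Catering's earliest start (11); another predecessor still binds.
After: Venue→Website→Signage = 8+6+7 = 21 → 21 days.

21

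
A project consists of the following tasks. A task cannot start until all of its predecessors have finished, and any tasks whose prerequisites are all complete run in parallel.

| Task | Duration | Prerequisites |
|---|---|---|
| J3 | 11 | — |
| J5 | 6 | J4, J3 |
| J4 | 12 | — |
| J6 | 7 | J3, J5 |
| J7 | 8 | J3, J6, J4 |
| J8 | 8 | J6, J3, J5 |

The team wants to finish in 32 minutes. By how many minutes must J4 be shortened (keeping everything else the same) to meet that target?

Current finish: 33 minutes; target: 32.
J4 is on every critical path, so each minute cut from J4 cuts the finish by one (this holds down to a finish of 32).
Need 33 − 32 = 1 minute off J4 → J4 becomes 11 minutes, finish becomes 32.

1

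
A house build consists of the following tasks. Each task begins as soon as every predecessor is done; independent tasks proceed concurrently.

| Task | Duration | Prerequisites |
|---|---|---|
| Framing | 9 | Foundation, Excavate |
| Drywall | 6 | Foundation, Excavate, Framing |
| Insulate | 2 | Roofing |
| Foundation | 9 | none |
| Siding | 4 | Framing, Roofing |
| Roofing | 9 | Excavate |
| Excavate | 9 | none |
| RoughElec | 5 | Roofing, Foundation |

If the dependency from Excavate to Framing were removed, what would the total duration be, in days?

With the dependency in place, Excavate→Framing→Drywall = 9+9+6 = 24 sets the finish at 24 days.
Dropping Excavate→Framing doesn't change Framing's earliest start (9); another predecessor still binds.
New critical path: Foundation→Framing→Drywall = 9+9+6 = 24 ⇒ 24 days.

24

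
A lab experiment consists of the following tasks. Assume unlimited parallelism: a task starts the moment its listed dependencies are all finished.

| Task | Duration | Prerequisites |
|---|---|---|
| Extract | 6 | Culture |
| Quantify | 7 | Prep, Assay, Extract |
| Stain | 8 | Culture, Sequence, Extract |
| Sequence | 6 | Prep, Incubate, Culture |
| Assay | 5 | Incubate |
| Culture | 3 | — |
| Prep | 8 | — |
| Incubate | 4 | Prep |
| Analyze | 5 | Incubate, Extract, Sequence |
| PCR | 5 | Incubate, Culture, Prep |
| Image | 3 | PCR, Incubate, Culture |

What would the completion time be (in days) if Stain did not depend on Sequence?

With the dependency in place, Prep→Incubate→Sequence→Stain = 8+4+6+8 = 26 sets the finish at 26 days.
Without Sequence→Stain, Stain's earliest start moves from 18 to 9.
The longest chain is now Prep→Incubate→Assay→Quantify = 8+4+5+7 = 24, so the project takes 24 days.

24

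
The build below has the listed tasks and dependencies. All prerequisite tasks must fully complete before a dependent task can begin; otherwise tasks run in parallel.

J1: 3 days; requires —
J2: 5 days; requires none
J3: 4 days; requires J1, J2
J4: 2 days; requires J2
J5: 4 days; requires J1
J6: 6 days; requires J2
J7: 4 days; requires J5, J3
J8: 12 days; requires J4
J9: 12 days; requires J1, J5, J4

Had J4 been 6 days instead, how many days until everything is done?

The binding path is J2→J4→J8 = 5+2+12 = 19; finish at 19 days.
Since J4 is critical, the +4 change carries straight to that chain (now 23 days).
No other chain overtakes it, so the finish is 23 days.

23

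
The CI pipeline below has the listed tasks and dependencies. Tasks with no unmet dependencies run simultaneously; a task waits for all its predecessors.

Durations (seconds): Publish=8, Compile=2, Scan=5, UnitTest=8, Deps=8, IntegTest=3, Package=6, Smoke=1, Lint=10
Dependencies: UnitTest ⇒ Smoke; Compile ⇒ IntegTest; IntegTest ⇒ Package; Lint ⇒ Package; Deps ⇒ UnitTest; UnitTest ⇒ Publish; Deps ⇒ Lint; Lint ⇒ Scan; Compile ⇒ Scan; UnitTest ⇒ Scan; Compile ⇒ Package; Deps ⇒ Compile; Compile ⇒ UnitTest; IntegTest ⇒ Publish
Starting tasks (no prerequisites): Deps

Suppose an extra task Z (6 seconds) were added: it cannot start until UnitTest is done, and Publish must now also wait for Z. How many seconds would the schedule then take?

32

Originally the schedule takes 26 seconds.
With Z inserted, Publish now waits for max(UnitTest, IntegTest, Z).
New critical path: Deps→Compile→UnitTest→Z→Publish = 8+2+8+6+8 = 32 ⇒ 32 seconds.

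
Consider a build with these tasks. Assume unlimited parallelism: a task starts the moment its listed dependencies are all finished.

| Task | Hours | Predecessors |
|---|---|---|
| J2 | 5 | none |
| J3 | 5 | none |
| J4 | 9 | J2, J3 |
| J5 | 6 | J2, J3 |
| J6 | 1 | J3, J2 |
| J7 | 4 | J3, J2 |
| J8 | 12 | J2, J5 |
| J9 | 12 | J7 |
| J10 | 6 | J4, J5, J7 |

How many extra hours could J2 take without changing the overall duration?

0

J2→J5→J8 = 5+6+12 = 23 sets the makespan at 23 hours.
J2 finishes as early as 5 and must finish by 5.
Float = 23 − 23 = 0.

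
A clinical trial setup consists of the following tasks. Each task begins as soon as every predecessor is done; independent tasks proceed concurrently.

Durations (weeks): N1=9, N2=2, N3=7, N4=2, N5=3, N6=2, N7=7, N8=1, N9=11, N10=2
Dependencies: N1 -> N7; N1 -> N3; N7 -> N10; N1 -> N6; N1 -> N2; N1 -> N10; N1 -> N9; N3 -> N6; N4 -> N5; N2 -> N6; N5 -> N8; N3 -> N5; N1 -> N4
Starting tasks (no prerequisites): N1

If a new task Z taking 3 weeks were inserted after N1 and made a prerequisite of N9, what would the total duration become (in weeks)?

Originally the job takes 20 weeks.
With Z inserted, N9 now waits for max(N1, Z).
New critical path: N1→Z→N9 = 9+3+11 = 23 ⇒ 23 weeks.

23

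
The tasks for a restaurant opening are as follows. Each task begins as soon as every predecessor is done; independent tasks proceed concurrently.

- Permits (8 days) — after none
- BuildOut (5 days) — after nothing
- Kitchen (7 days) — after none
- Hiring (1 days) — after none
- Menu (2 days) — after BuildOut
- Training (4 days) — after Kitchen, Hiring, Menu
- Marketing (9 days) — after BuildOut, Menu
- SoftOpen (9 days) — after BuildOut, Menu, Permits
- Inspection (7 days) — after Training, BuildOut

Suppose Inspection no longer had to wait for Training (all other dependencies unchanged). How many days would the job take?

Original critical path: BuildOut→Menu→Training→Inspection = 5+2+4+7 = 18 ⇒ 18 days.
Without Training→Inspection, Inspection's earliest start moves from 11 to 5.
The longest chain is now Permits→SoftOpen = 8+9 = 17, so the job takes 17 days.

17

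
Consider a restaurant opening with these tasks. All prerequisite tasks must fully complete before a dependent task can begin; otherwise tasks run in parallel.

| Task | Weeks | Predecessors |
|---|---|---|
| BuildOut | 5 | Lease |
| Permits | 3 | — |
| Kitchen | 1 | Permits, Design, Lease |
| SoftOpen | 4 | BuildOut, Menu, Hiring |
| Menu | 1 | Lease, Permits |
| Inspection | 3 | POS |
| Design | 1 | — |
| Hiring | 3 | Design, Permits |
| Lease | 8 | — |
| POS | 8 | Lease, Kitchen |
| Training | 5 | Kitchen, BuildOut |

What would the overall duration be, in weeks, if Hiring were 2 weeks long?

Baseline: Lease→Kitchen→POS→Inspection = 8+1+8+3 = 20 → 20 weeks.
Hiring has 10 weeks of float (longest path through it is 10).
No other chain overtakes it, so the finish is 20 weeks.

20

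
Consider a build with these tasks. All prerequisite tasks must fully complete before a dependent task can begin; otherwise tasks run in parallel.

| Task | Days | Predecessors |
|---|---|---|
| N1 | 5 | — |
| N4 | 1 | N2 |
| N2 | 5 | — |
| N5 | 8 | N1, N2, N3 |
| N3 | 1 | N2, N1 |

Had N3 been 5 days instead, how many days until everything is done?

18

Critical path before the change: N1→N3→N5 = 5+1+8 = 14 giving 14 days.
N3 is on the critical path; changing it to 5 makes that path 18 days.
That remains the longest chain; total 18 days.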